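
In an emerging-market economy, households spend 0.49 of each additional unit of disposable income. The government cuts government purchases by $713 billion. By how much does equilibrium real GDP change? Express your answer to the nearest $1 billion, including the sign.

−$1,398 billion

Spending multiplier = 1/(1 − MPC) = 1/(1 − 0.49) = 1/0.51 ≈ 1.961.
ΔY = k × ΔG = (−$713 billion) / 0.51 ≈ −$1,398 billion.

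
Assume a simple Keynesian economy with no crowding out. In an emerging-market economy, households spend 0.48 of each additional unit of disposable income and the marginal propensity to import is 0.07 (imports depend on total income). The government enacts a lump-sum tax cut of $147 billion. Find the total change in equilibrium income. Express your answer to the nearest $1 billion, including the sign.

+$120 billion

A lump-sum tax change of −$147 billion shifts disposable income by +$147 billion; first-round consumption changes by −c × ΔT = −0.48 × (−$147 billion) = +$70.56 billion.
Expenditure multiplier = 1/(1 − c + m) = 1/(1 − 0.48 + 0.07) = 1/0.59 ≈ 1.695.
The tax multiplier is −c × k ≈ −0.814, so ΔY = k × (−c·ΔT) = (+$70.56 billion) / 0.59 ≈ +$120 billion.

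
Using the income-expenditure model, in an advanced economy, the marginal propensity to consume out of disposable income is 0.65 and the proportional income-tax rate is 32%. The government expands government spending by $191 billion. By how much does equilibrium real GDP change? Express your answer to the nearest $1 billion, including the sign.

+$342 billion

Expenditure multiplier = 1/(1 − c(1−t)) = 1/(1 − 0.65×0.68) = 1/0.558 ≈ 1.792.
ΔY = k × ΔG = (+$191 billion) / 0.558 ≈ +$342 billion.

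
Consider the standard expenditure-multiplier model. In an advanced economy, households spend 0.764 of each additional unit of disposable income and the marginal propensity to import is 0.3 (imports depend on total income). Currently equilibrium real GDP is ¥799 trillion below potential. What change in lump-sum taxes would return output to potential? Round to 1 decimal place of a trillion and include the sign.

−¥560.6 trillion

Spending multiplier = 1/(1 − c + m) = 1/(1 − 0.764 + 0.3) = 1/0.536 ≈ 1.866.
Tax multiplier = −c·k = −0.764/0.536 ≈ −1.425. Need ΔY = +¥799 trillion, so ΔT = ΔY/(−c·k) = −(+¥799 trillion) × 0.536 / 0.764 ≈ −¥560.6 trillion.
The government should cut lump-sum taxes by ¥560.6 trillion.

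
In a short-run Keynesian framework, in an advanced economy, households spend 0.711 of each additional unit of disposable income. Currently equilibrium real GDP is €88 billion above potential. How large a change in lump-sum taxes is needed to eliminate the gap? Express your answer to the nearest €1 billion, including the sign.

+€36 billion

Spending multiplier = 1/(1 − MPC) = 1/(1 − 0.711) = 1/0.289 ≈ 3.46.
Tax multiplier = −c·k = −0.711/0.289 ≈ −2.46. Need ΔY = −€88 billion, so ΔT = ΔY/(−c·k) = −(−€88 billion) × 0.289 / 0.711 ≈ +€36 billion.
The government should raise lump-sum taxes by €36 billion.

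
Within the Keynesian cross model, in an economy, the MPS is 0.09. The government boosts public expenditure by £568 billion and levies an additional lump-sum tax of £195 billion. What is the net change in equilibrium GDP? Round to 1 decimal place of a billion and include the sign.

+£4,339.4 billion

MPC = 1 − MPS = 1 − 0.09 = 0.91.
Expenditure multiplier = 1/(1 − MPC) = 1/(1 − 0.91) = 1/0.09 ≈ 11.111.
ΔG contributes k·ΔG = (+£568 billion) / 0.09 ≈ +£6,311.1 billion.
ΔT of +£195 billion changes first-round spending by −c·ΔT = −£177.45 billion, contributing k·(−c·ΔT) = (−£177.45 billion) / 0.09 ≈ −£1,971.7 billion.
Net ΔY = k(ΔG − c·ΔT) = (+£390.55 billion) / 0.09 ≈ +£4,339.4 billion.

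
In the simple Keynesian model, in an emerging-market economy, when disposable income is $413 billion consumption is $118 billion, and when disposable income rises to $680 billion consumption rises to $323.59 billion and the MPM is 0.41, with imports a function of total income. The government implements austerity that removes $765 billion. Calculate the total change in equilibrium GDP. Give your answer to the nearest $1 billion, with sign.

−$1,195 billion

MPC = ΔC/ΔYd = (323.59 − 118)/(680 − 413) = 205.59/267 = 0.77.
Spending multiplier = 1/(1 − c + m) = 1/(1 − 0.77 + 0.41) = 1/0.64 ≈ 1.563.
ΔY = k × ΔG = (−$765 billion) / 0.64 ≈ −$1,195 billion.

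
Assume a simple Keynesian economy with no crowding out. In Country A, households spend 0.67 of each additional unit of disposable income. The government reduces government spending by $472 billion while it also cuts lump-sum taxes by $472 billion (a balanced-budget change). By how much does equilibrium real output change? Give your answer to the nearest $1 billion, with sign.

Expenditure multiplier = 1/(1 − MPC) = 1/(1 − 0.67) = 1/0.33 ≈ 3.03.
ΔG contributes k·ΔG = (−$472 billion) / 0.33 ≈ −$1,430.3 billion.
ΔT of −$472 billion changes first-round spending by −c·ΔT = +$316.24 billion, contributing k·(−c·ΔT) = (+$316.24 billion) / 0.33 ≈ +$958.3 billion.
With ΔG = ΔT and no other leakages, the balanced-budget multiplier is 1, so ΔY = ΔG = −$472 billion.

−$472 billion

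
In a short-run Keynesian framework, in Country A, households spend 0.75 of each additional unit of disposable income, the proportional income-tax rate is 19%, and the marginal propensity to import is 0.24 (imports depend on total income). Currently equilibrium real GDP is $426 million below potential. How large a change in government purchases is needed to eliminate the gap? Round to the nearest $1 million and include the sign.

+$269 million

Spending multiplier = 1/(1 − c(1−t) + m) = 1/(1 − 0.75×0.81 + 0.24) = 1/0.6325 ≈ 1.581.
Need ΔY = +$426 million, so ΔG = ΔY/k = (+$426 million) × 0.6325 ≈ +$269 million.
The government should increase government purchases by $269 million.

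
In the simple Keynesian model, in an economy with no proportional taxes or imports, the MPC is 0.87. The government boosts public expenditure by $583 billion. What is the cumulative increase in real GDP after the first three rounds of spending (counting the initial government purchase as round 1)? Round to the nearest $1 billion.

Round 1 adds ΔG = $583 billion; each later round is MPC = 0.87 times the previous.
After 3 rounds: 583 + 507.21 + 441.2727 = ΔG·(1 − c^3)/(1 − c) = 583 × (1 − 0.658503)/0.13 ≈ $1,531 billion.

$1,531 billion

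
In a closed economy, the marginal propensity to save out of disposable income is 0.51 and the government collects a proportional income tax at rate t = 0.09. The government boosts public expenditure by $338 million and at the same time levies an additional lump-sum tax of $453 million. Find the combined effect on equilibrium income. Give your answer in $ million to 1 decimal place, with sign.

+$209.4 million

MPC = 1 − MPS = 1 − 0.51 = 0.49.
Expenditure multiplier = 1/(1 − c(1−t)) = 1/(1 − 0.49×0.91) = 1/0.5541 ≈ 1.805.
ΔG contributes k·ΔG = (+$338 million) / 0.5541 ≈ +$610 million.
ΔT of +$453 million changes first-round spending by −c·ΔT = −$221.97 million, contributing k·(−c·ΔT) = (−$221.97 million) / 0.5541 ≈ −$400.6 million.
Net ΔY = k(ΔG − c·ΔT) = (+$116.03 million) / 0.5541 ≈ +$209.4 million.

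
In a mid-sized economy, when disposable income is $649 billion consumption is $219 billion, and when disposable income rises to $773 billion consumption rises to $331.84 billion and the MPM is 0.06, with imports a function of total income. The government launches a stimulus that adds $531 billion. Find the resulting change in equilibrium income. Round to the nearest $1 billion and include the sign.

MPC = ΔC/ΔYd = (331.84 − 219)/(773 − 649) = 112.84/124 = 0.91.
Spending multiplier = 1/(1 − c + m) = 1/(1 − 0.91 + 0.06) = 1/0.15 ≈ 6.667.
ΔY = k × ΔG = (+$531 billion) / 0.15 = +$3,540 billion.

+$3,540 billion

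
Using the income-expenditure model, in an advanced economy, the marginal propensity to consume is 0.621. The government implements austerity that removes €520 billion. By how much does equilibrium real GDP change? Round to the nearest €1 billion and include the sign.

Expenditure multiplier = 1/(1 − MPC) = 1/(1 − 0.621) = 1/0.379 ≈ 2.639.
ΔY = k × ΔG = (−€520 billion) / 0.379 ≈ −€1,372 billion.

−€1,372 billion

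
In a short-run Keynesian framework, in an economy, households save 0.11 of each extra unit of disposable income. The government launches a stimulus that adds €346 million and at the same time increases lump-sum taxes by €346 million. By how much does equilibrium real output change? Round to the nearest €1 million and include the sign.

+€346 million

MPC = 1 − MPS = 1 − 0.11 = 0.89.
Expenditure multiplier = 1/(1 − MPC) = 1/(1 − 0.89) = 1/0.11 ≈ 9.091.
ΔG contributes k·ΔG = (+€346 million) / 0.11 ≈ +€3,145.5 million.
ΔT of +€346 million changes first-round spending by −c·ΔT = −€307.94 million, contributing k·(−c·ΔT) = (−€307.94 million) / 0.11 ≈ −€2,799.5 million.
With ΔG = ΔT and no other leakages, the balanced-budget multiplier is 1, so ΔY = ΔG = +€346 million.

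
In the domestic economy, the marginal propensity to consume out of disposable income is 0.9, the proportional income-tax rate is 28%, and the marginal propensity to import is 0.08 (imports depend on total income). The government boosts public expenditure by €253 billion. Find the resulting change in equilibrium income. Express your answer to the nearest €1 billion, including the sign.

+€586 billion

Spending multiplier = 1/(1 − c(1−t) + m) = 1/(1 − 0.9×0.72 + 0.08) = 1/0.432 ≈ 2.315.
ΔY = k × ΔG = (+€253 billion) / 0.432 ≈ +€586 billion.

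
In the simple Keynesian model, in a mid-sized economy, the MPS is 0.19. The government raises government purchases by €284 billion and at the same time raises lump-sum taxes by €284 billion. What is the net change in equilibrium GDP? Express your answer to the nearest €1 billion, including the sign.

+€284 billion

MPC = 1 − MPS = 1 − 0.19 = 0.81.
Expenditure multiplier = 1/(1 − MPC) = 1/(1 − 0.81) = 1/0.19 ≈ 5.263.
ΔG contributes k·ΔG = (+€284 billion) / 0.19 ≈ +€1,494.7 billion.
ΔT of +€284 billion changes first-round spending by −c·ΔT = −€230.04 billion, contributing k·(−c·ΔT) = (−€230.04 billion) / 0.19 ≈ −€1,210.7 billion.
With ΔG = ΔT and no other leakages, the balanced-budget multiplier is 1, so ΔY = ΔG = +€284 billion.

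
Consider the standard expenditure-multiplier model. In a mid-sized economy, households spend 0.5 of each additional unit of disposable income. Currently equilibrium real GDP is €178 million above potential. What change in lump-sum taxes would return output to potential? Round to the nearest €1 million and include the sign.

+€178 million

Spending multiplier = 1/(1 − MPC) = 1/(1 − 0.5) = 1/0.5 = 2.
Tax multiplier = −c·k = −0.5/0.5 = −1. Need ΔY = −€178 million, so ΔT = ΔY/(−c·k) = −(−€178 million) × 0.5 / 0.5 = +€178 million.
The government should raise lump-sum taxes by €178 million.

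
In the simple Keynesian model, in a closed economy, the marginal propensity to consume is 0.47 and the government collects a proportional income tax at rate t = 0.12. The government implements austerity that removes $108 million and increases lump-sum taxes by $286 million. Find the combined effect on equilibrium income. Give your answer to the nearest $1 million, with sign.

−$413 million

Expenditure multiplier = 1/(1 − c(1−t)) = 1/(1 − 0.47×0.88) = 1/0.5864 ≈ 1.705.
ΔG contributes k·ΔG = (−$108 million) / 0.5864 ≈ −$184.2 million.
ΔT of +$286 million changes first-round spending by −c·ΔT = −$134.42 million, contributing k·(−c·ΔT) = (−$134.42 million) / 0.5864 ≈ −$229.2 million.
Net ΔY = k(ΔG − c·ΔT) = (−$242.42 million) / 0.5864 ≈ −$413 million.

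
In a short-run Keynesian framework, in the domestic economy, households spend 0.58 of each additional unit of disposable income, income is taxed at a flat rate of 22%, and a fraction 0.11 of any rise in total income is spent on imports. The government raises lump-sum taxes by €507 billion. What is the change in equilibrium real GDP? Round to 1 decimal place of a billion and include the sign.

−€447.2 billion

A lump-sum tax change of +€507 billion shifts disposable income by −€507 billion; first-round consumption changes by −c × ΔT = −0.58 × (+€507 billion) = −€294.06 billion.
Expenditure multiplier = 1/(1 − c(1−t) + m) = 1/(1 − 0.58×0.78 + 0.11) = 1/0.6576 ≈ 1.521.
The tax multiplier is −c × k ≈ −0.882, so ΔY = k × (−c·ΔT) = (−€294.06 billion) / 0.6576 ≈ −€447.2 billion.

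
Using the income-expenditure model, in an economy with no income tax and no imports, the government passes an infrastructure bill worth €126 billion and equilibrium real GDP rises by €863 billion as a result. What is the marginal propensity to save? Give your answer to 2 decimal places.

0.15

Implied spending multiplier k = ΔY/ΔG = 863/126 ≈ 6.8492.
Since k = 1/(1 − MPC), MPC = 1 − 1/k = 1 − ΔG/ΔY = 1 − 126/863 ≈ 0.85.
MPS = 1 − MPC = 0.15.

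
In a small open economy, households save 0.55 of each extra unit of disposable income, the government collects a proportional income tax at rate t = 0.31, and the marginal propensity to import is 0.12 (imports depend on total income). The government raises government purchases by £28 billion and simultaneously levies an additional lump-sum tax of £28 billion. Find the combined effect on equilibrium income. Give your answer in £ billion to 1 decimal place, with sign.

+£19.0 billion

MPC = 1 − MPS = 1 − 0.55 = 0.45.
Expenditure multiplier = 1/(1 − c(1−t) + m) = 1/(1 − 0.45×0.69 + 0.12) = 1/0.8095 ≈ 1.235.
ΔG contributes k·ΔG = (+£28 billion) / 0.8095 ≈ +£34.6 billion.
ΔT of +£28 billion changes first-round spending by −c·ΔT = −£12.6 billion, contributing k·(−c·ΔT) = (−£12.6 billion) / 0.8095 ≈ −£15.6 billion.
Net ΔY = k(ΔG − c·ΔT) = (+£15.4 billion) / 0.8095 ≈ +£19 billion.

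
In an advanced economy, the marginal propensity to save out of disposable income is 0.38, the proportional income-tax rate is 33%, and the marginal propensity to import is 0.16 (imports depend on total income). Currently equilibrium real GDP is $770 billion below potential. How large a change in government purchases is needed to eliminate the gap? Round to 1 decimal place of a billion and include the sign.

MPC = 1 − MPS = 1 − 0.38 = 0.62.
Spending multiplier = 1/(1 − c(1−t) + m) = 1/(1 − 0.62×0.67 + 0.16) = 1/0.7446 ≈ 1.343.
Need ΔY = +$770 billion, so ΔG = ΔY/k = (+$770 billion) × 0.7446 ≈ +$573.3 billion.
The government should increase government purchases by $573.3 billion.

+$573.3 billion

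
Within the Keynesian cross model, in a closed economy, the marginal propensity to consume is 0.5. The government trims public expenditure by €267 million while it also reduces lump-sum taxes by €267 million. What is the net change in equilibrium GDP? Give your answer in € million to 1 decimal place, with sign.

−€267.0 million

Expenditure multiplier = 1/(1 − MPC) = 1/(1 − 0.5) = 1/0.5 = 2.
ΔG contributes k·ΔG = (−€267 million) / 0.5 = −€534 million.
ΔT of −€267 million changes first-round spending by −c·ΔT = +€133.5 million, contributing k·(−c·ΔT) = (+€133.5 million) / 0.5 = +€267 million.
With ΔG = ΔT and no other leakages, the balanced-budget multiplier is 1, so ΔY = ΔG = −€267 million.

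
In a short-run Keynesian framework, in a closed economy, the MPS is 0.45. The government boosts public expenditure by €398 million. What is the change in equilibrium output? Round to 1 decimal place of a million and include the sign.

+€884.4 million

MPC = 1 − MPS = 1 − 0.45 = 0.55.
Government-spending multiplier = 1/(1 − MPC) = 1/(1 − 0.55) = 1/0.45 ≈ 2.222.
ΔY = k × ΔG = (+€398 million) / 0.45 ≈ +€884.4 million.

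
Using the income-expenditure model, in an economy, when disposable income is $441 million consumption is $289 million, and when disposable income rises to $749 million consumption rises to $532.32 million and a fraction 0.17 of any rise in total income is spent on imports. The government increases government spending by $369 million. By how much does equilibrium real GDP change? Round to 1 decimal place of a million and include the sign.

+$971.1 million

MPC = ΔC/ΔYd = (532.32 − 289)/(749 − 441) = 243.32/308 = 0.79.
Expenditure multiplier = 1/(1 − c + m) = 1/(1 − 0.79 + 0.17) = 1/0.38 ≈ 2.632.
ΔY = k × ΔG = (+$369 million) / 0.38 ≈ +$971.1 million.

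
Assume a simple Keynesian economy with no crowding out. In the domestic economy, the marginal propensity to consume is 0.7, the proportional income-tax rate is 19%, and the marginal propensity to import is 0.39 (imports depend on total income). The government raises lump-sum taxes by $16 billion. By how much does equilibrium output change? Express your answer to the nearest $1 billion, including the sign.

−$14 billion

A lump-sum tax change of +$16 billion shifts disposable income by −$16 billion; first-round consumption changes by −c × ΔT = −0.7 × (+$16 billion) = −$11.2 billion.
Expenditure multiplier = 1/(1 − c(1−t) + m) = 1/(1 − 0.7×0.81 + 0.39) = 1/0.823 ≈ 1.215.
The tax multiplier is −c × k ≈ −0.851, so ΔY = k × (−c·ΔT) = (−$11.2 billion) / 0.823 ≈ −$14 billion.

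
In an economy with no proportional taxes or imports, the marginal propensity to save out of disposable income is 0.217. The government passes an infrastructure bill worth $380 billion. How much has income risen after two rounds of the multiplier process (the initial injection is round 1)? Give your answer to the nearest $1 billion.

$678 billion

MPC = 1 − MPS = 1 − 0.217 = 0.783.
Round 1 adds ΔG = $380 billion; each later round is MPC = 0.783 times the previous.
After 2 rounds: 380 + 297.54 = ΔG·(1 − c^2)/(1 − c) = 380 × (1 − 0.613089)/0.217 ≈ $678 billion.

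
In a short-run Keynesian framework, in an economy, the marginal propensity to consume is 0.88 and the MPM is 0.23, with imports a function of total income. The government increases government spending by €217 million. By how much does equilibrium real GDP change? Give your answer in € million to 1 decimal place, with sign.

Expenditure multiplier = 1/(1 − c + m) = 1/(1 − 0.88 + 0.23) = 1/0.35 ≈ 2.857.
ΔY = k × ΔG = (+€217 million) / 0.35 = +€620 million.

+€620.0 million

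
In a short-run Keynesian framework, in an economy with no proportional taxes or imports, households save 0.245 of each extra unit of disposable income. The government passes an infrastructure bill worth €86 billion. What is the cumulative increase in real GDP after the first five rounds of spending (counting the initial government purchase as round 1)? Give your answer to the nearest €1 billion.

€265 billion

MPC = 1 − MPS = 1 − 0.245 = 0.755.
Round 1 adds ΔG = €86 billion; each later round is MPC = 0.755 times the previous.
After 5 rounds: 86 + 64.93 + 49.02215 + 37.01172325 + 27.94385105375 = ΔG·(1 − c^5)/(1 − c) = 86 × (1 − 0.245321017971875)/0.245 ≈ €265 billion.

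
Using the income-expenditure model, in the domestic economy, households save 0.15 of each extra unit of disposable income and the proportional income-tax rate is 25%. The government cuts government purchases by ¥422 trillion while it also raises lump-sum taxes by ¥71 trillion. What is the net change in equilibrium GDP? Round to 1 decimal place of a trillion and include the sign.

−¥1,330.6 trillion

MPC = 1 − MPS = 1 − 0.15 = 0.85.
Expenditure multiplier = 1/(1 − c(1−t)) = 1/(1 − 0.85×0.75) = 1/0.3625 ≈ 2.759.
ΔG contributes k·ΔG = (−¥422 trillion) / 0.3625 ≈ −¥1,164.1 trillion.
ΔT of +¥71 trillion changes first-round spending by −c·ΔT = −¥60.35 trillion, contributing k·(−c·ΔT) = (−¥60.35 trillion) / 0.3625 ≈ −¥166.5 trillion.
Net ΔY = k(ΔG − c·ΔT) = (−¥482.35 trillion) / 0.3625 ≈ −¥1,330.6 trillion.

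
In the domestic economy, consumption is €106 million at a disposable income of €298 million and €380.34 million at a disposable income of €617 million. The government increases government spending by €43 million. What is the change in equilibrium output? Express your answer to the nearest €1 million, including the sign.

+€307 million

MPC = ΔC/ΔYd = (380.34 − 106)/(617 − 298) = 274.34/319 = 0.86.
Government-spending multiplier = 1/(1 − MPC) = 1/(1 − 0.86) = 1/0.14 ≈ 7.143.
ΔY = k × ΔG = (+€43 million) / 0.14 ≈ +€307 million.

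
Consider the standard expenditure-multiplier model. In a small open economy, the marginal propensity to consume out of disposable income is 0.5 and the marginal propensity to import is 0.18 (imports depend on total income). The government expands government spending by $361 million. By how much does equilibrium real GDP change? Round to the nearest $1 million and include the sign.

Expenditure multiplier = 1/(1 − c + m) = 1/(1 − 0.5 + 0.18) = 1/0.68 ≈ 1.471.
ΔY = k × ΔG = (+$361 million) / 0.68 ≈ +$531 million.

+$531 million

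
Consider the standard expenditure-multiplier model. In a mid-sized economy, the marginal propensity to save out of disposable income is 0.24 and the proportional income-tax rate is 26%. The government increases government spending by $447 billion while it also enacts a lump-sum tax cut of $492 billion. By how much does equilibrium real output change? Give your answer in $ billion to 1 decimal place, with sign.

+$1,876.0 billion

MPC = 1 − MPS = 1 − 0.24 = 0.76.
Expenditure multiplier = 1/(1 − c(1−t)) = 1/(1 − 0.76×0.74) = 1/0.4376 ≈ 2.285.
ΔG contributes k·ΔG = (+$447 billion) / 0.4376 ≈ +$1,021.5 billion.
ΔT of −$492 billion changes first-round spending by −c·ΔT = +$373.92 billion, contributing k·(−c·ΔT) = (+$373.92 billion) / 0.4376 ≈ +$854.5 billion.
Net ΔY = k(ΔG − c·ΔT) = (+$820.92 billion) / 0.4376 ≈ +$1,876 billion.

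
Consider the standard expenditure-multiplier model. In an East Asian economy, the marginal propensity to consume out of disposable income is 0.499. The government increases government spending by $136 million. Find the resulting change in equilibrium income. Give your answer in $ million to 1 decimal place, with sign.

+$271.5 million

Spending multiplier = 1/(1 − MPC) = 1/(1 − 0.499) = 1/0.501 ≈ 1.996.
ΔY = k × ΔG = (+$136 million) / 0.501 ≈ +$271.5 million.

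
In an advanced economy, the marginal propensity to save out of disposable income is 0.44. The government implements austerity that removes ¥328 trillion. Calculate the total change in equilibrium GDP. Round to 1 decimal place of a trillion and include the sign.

−¥745.5 trillion

MPC = 1 − MPS = 1 − 0.44 = 0.56.
Government-spending multiplier = 1/(1 − MPC) = 1/(1 − 0.56) = 1/0.44 ≈ 2.273.
ΔY = k × ΔG = (−¥328 trillion) / 0.44 ≈ −¥745.5 trillion.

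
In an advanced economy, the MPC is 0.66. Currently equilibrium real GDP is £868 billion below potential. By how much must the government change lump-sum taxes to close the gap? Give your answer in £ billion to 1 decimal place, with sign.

−£447.2 billion

Spending multiplier = 1/(1 − MPC) = 1/(1 − 0.66) = 1/0.34 ≈ 2.941.
Tax multiplier = −c·k = −0.66/0.34 ≈ −1.941. Need ΔY = +£868 billion, so ΔT = ΔY/(−c·k) = −(+£868 billion) × 0.34 / 0.66 ≈ −£447.2 billion.
The government should cut lump-sum taxes by £447.2 billion.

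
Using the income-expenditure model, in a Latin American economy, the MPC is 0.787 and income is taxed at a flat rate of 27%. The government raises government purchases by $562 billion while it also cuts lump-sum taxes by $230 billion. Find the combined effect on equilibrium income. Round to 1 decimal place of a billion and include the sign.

+$1,746.2 billion

Expenditure multiplier = 1/(1 − c(1−t)) = 1/(1 − 0.787×0.73) = 1/0.42549 ≈ 2.35.
ΔG contributes k·ΔG = (+$562 billion) / 0.42549 ≈ +$1,320.8 billion.
ΔT of −$230 billion changes first-round spending by −c·ΔT = +$181.01 billion, contributing k·(−c·ΔT) = (+$181.01 billion) / 0.42549 ≈ +$425.4 billion.
Net ΔY = k(ΔG − c·ΔT) = (+$743.01 billion) / 0.42549 ≈ +$1,746.2 billion.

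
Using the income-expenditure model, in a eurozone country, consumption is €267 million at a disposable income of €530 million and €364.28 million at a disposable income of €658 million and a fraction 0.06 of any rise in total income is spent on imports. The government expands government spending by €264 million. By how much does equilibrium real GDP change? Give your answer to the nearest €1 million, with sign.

MPC = ΔC/ΔYd = (364.28 − 267)/(658 − 530) = 97.28/128 = 0.76.
Spending multiplier = 1/(1 − c + m) = 1/(1 − 0.76 + 0.06) = 1/0.3 ≈ 3.333.
ΔY = k × ΔG = (+€264 million) / 0.3 = +€880 million.

+€880 million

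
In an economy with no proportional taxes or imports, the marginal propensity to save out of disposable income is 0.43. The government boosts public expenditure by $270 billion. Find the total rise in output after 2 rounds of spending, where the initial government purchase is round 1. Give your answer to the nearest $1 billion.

MPC = 1 − MPS = 1 − 0.43 = 0.57.
Round 1 adds ΔG = $270 billion; each later round is MPC = 0.57 times the previous.
After 2 rounds: 270 + 153.9 = ΔG·(1 − c^2)/(1 − c) = 270 × (1 − 0.3249)/0.43 ≈ $424 billion.

$424 billion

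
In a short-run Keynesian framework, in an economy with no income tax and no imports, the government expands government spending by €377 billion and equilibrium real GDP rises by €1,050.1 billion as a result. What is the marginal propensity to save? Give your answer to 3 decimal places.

Implied spending multiplier k = ΔY/ΔG = 1,050.1/377 ≈ 2.7854.
Since k = 1/(1 − MPC), MPC = 1 − 1/k = 1 − ΔG/ΔY = 1 − 377/1,050.1 ≈ 0.641.
MPS = 1 − MPC = 0.359.

0.359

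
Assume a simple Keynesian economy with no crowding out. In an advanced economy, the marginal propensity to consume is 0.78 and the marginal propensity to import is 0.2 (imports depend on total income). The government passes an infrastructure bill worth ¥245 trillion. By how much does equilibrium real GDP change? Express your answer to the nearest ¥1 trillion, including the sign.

Government-spending multiplier = 1/(1 − c + m) = 1/(1 − 0.78 + 0.2) = 1/0.42 ≈ 2.381.
ΔY = k × ΔG = (+¥245 trillion) / 0.42 ≈ +¥583 trillion.

+¥583 trillion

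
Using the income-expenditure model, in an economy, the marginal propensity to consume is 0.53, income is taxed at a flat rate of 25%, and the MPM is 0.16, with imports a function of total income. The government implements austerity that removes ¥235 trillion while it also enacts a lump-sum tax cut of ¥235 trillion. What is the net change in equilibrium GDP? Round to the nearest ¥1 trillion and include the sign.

−¥145 trillion

Expenditure multiplier = 1/(1 − c(1−t) + m) = 1/(1 − 0.53×0.75 + 0.16) = 1/0.7625 ≈ 1.311.
ΔG contributes k·ΔG = (−¥235 trillion) / 0.7625 ≈ −¥308.2 trillion.
ΔT of −¥235 trillion changes first-round spending by −c·ΔT = +¥124.55 trillion, contributing k·(−c·ΔT) = (+¥124.55 trillion) / 0.7625 ≈ +¥163.3 trillion.
Net ΔY = k(ΔG − c·ΔT) = (−¥110.45 trillion) / 0.7625 ≈ −¥145 trillion.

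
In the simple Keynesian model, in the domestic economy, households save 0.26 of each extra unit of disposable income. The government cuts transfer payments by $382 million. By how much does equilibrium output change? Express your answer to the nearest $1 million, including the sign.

−$1,087 million

MPC = 1 − MPS = 1 − 0.26 = 0.74.
The transfer change shifts disposable income by −$382 million, so first-round consumption changes by c·ΔTR = 0.74 × (−$382 million) = −$282.68 million.
Expenditure multiplier = 1/(1 − MPC) = 1/(1 − 0.74) = 1/0.26 ≈ 3.846.
The transfer multiplier is c × k ≈ 2.846, so ΔY = k × (c·ΔTR) = (−$282.68 million) / 0.26 ≈ −$1,087 million.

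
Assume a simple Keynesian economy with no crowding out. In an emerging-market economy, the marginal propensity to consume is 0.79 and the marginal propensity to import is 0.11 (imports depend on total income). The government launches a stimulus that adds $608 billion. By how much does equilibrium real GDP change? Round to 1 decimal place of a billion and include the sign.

Expenditure multiplier = 1/(1 − c + m) = 1/(1 − 0.79 + 0.11) = 1/0.32 = 3.125.
ΔY = k × ΔG = (+$608 billion) / 0.32 = +$1,900 billion.

+$1,900.0 billion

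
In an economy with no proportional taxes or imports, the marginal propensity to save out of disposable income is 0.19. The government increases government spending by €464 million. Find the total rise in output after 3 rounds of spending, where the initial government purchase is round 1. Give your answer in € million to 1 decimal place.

€1,144.3 million

MPC = 1 − MPS = 1 − 0.19 = 0.81.
Round 1 adds ΔG = €464 million; each later round is MPC = 0.81 times the previous.
After 3 rounds: 464 + 375.84 + 304.4304 = ΔG·(1 − c^3)/(1 − c) = 464 × (1 − 0.531441)/0.19 ≈ €1,144.3 million.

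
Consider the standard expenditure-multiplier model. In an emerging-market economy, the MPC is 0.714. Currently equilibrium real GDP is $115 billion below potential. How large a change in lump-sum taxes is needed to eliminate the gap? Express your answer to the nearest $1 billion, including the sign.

Spending multiplier = 1/(1 − MPC) = 1/(1 − 0.714) = 1/0.286 ≈ 3.497.
Tax multiplier = −c·k = −0.714/0.286 ≈ −2.497. Need ΔY = +$115 billion, so ΔT = ΔY/(−c·k) = −(+$115 billion) × 0.286 / 0.714 ≈ −$46 billion.
The government should cut lump-sum taxes by $46 billion.

−$46 billion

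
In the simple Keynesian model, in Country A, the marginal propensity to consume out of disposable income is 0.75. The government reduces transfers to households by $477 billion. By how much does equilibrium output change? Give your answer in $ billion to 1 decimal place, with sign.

The transfer change shifts disposable income by −$477 billion, so first-round consumption changes by c·ΔTR = 0.75 × (−$477 billion) = −$357.75 billion.
Expenditure multiplier = 1/(1 − MPC) = 1/(1 − 0.75) = 1/0.25 = 4.
The transfer multiplier is c × k = 3, so ΔY = k × (c·ΔTR) = (−$357.75 billion) / 0.25 = −$1,431 billion.

−$1,431.0 billion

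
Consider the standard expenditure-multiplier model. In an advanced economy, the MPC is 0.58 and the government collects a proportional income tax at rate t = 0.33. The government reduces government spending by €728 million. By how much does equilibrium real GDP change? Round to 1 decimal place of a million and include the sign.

Spending multiplier = 1/(1 − c(1−t)) = 1/(1 − 0.58×0.67) = 1/0.6114 ≈ 1.636.
ΔY = k × ΔG = (−€728 million) / 0.6114 ≈ −€1,190.7 million.

−€1,190.7 million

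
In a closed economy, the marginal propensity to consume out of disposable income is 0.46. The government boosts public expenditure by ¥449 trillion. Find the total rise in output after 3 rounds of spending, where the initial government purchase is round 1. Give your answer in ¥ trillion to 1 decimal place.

Round 1 adds ΔG = ¥449 trillion; each later round is MPC = 0.46 times the previous.
After 3 rounds: 449 + 206.54 + 95.0084 = ΔG·(1 − c^3)/(1 − c) = 449 × (1 − 0.097336)/0.54 ≈ ¥750.5 trillion.

¥750.5 trillion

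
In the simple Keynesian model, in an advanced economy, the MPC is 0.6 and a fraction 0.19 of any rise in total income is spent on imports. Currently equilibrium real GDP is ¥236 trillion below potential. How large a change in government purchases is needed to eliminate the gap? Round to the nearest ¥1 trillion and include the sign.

+¥139 trillion

Spending multiplier = 1/(1 − c + m) = 1/(1 − 0.6 + 0.19) = 1/0.59 ≈ 1.695.
Need ΔY = +¥236 trillion, so ΔG = ΔY/k = (+¥236 trillion) × 0.59 ≈ +¥139 trillion.
The government should increase government purchases by ¥139 trillion.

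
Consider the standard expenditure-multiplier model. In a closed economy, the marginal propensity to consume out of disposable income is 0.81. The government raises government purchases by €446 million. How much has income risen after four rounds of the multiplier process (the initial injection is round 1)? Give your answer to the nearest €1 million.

Round 1 adds ΔG = €446 million; each later round is MPC = 0.81 times the previous.
After 4 rounds: 446 + 361.26 + 292.6206 + 237.022686 = ΔG·(1 − c^4)/(1 − c) = 446 × (1 − 0.43046721)/0.19 ≈ €1,337 million.

€1,337 million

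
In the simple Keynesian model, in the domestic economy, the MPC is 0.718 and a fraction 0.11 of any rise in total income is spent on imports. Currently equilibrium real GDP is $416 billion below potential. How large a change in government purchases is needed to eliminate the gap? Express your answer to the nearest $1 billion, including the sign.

Spending multiplier = 1/(1 − c + m) = 1/(1 − 0.718 + 0.11) = 1/0.392 ≈ 2.551.
Need ΔY = +$416 billion, so ΔG = ΔY/k = (+$416 billion) × 0.392 ≈ +$163 billion.
The government should increase government purchases by $163 billion.

+$163 billion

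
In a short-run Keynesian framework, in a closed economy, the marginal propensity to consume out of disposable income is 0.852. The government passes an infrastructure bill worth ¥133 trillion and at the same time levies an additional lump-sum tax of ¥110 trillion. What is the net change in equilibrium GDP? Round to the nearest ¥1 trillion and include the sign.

+¥265 trillion

Expenditure multiplier = 1/(1 − MPC) = 1/(1 − 0.852) = 1/0.148 ≈ 6.757.
ΔG contributes k·ΔG = (+¥133 trillion) / 0.148 ≈ +¥898.6 trillion.
ΔT of +¥110 trillion changes first-round spending by −c·ΔT = −¥93.72 trillion, contributing k·(−c·ΔT) = (−¥93.72 trillion) / 0.148 ≈ −¥633.2 trillion.
Net ΔY = k(ΔG − c·ΔT) = (+¥39.28 trillion) / 0.148 ≈ +¥265 trillion.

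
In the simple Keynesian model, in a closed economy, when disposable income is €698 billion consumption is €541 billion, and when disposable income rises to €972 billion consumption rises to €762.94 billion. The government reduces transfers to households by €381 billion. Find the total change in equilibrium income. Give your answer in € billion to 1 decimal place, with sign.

MPC = ΔC/ΔYd = (762.94 − 541)/(972 − 698) = 221.94/274 = 0.81.
The transfer change shifts disposable income by −€381 billion, so first-round consumption changes by c·ΔTR = 0.81 × (−€381 billion) = −€308.61 billion.
Expenditure multiplier = 1/(1 − MPC) = 1/(1 − 0.81) = 1/0.19 ≈ 5.263.
The transfer multiplier is c × k ≈ 4.263, so ΔY = k × (c·ΔTR) = (−€308.61 billion) / 0.19 ≈ −€1,624.3 billion.

−€1,624.3 billion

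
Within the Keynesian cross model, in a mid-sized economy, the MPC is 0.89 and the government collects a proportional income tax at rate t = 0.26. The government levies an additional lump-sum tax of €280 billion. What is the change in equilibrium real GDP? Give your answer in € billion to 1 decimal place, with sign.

A lump-sum tax change of +€280 billion shifts disposable income by −€280 billion; first-round consumption changes by −c × ΔT = −0.89 × (+€280 billion) = −€249.2 billion.
Expenditure multiplier = 1/(1 − c(1−t)) = 1/(1 − 0.89×0.74) = 1/0.3414 ≈ 2.929.
The tax multiplier is −c × k ≈ −2.607, so ΔY = k × (−c·ΔT) = (−€249.2 billion) / 0.3414 ≈ −€729.9 billion.

−€729.9 billion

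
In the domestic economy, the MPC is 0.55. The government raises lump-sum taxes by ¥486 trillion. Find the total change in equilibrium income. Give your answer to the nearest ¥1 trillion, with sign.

A lump-sum tax change of +¥486 trillion shifts disposable income by −¥486 trillion; first-round consumption changes by −c × ΔT = −0.55 × (+¥486 trillion) = −¥267.3 trillion.
Expenditure multiplier = 1/(1 − MPC) = 1/(1 − 0.55) = 1/0.45 ≈ 2.222.
The tax multiplier is −c × k ≈ −1.222, so ΔY = k × (−c·ΔT) = (−¥267.3 trillion) / 0.45 = −¥594 trillion.

−¥594 trillion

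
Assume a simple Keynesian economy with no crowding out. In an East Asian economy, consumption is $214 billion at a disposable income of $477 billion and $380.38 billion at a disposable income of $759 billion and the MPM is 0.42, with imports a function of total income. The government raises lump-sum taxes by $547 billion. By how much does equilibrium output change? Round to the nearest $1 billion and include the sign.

−$389 billion

MPC = ΔC/ΔYd = (380.38 − 214)/(759 − 477) = 166.38/282 = 0.59.
A lump-sum tax change of +$547 billion shifts disposable income by −$547 billion; first-round consumption changes by −c × ΔT = −0.59 × (+$547 billion) = −$322.73 billion.
Expenditure multiplier = 1/(1 − c + m) = 1/(1 − 0.59 + 0.42) = 1/0.83 ≈ 1.205.
The tax multiplier is −c × k ≈ −0.711, so ΔY = k × (−c·ΔT) = (−$322.73 billion) / 0.83 ≈ −$389 billion.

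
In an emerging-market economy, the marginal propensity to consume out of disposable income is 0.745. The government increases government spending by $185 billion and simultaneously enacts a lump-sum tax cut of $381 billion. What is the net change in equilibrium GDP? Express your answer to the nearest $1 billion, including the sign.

+$1,839 billion

Expenditure multiplier = 1/(1 − MPC) = 1/(1 − 0.745) = 1/0.255 ≈ 3.922.
ΔG contributes k·ΔG = (+$185 billion) / 0.255 ≈ +$725.5 billion.
ΔT of −$381 billion changes first-round spending by −c·ΔT = +$283.845 billion, contributing k·(−c·ΔT) = (+$283.845 billion) / 0.255 ≈ +$1,113.1 billion.
Net ΔY = k(ΔG − c·ΔT) = (+$468.845 billion) / 0.255 ≈ +$1,839 billion.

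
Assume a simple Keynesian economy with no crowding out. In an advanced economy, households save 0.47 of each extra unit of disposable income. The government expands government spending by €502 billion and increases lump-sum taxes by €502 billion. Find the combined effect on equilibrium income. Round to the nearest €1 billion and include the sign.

+€502 billion

MPC = 1 − MPS = 1 − 0.47 = 0.53.
Expenditure multiplier = 1/(1 − MPC) = 1/(1 − 0.53) = 1/0.47 ≈ 2.128.
ΔG contributes k·ΔG = (+€502 billion) / 0.47 ≈ +€1,068.1 billion.
ΔT of +€502 billion changes first-round spending by −c·ΔT = −€266.06 billion, contributing k·(−c·ΔT) = (−€266.06 billion) / 0.47 ≈ −€566.1 billion.
With ΔG = ΔT and no other leakages, the balanced-budget multiplier is 1, so ΔY = ΔG = +€502 billion.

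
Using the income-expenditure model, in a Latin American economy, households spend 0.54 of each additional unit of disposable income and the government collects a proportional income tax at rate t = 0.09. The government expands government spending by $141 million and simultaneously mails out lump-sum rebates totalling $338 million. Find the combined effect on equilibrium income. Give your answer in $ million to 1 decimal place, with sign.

+$636.1 million

Expenditure multiplier = 1/(1 − c(1−t)) = 1/(1 − 0.54×0.91) = 1/0.5086 ≈ 1.966.
ΔG contributes k·ΔG = (+$141 million) / 0.5086 ≈ +$277.2 million.
ΔT of −$338 million changes first-round spending by −c·ΔT = +$182.52 million, contributing k·(−c·ΔT) = (+$182.52 million) / 0.5086 ≈ +$358.9 million.
Net ΔY = k(ΔG − c·ΔT) = (+$323.52 million) / 0.5086 ≈ +$636.1 million.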